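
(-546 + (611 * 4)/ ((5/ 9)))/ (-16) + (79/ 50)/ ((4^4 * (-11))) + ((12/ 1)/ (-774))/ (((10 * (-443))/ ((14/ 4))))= -1937754035573/ 8046297600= -240.83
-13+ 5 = -8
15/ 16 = 0.94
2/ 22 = 1/ 11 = 0.09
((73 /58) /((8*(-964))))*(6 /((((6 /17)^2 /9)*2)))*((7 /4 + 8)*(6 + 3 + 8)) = -41961933 /7156736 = -5.86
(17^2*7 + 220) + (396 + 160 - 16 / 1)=2783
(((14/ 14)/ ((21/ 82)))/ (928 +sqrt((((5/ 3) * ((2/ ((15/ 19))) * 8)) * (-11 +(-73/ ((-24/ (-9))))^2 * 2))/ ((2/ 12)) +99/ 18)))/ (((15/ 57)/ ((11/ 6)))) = 15904064/ 352582545-8569 * sqrt(434202)/ 211549527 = 0.02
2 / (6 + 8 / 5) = 5 / 19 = 0.26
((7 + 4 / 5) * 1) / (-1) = -39 / 5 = -7.80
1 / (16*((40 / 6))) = 3 / 320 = 0.01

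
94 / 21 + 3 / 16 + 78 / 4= 8119 / 336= 24.16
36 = 36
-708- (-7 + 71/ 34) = -23905/ 34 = -703.09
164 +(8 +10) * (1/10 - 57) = -4301/5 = -860.20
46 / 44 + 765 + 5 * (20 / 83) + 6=1411955 / 1826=773.25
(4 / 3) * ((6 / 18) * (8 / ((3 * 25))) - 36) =-32368 / 675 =-47.95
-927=-927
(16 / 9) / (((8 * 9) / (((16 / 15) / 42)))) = 16 / 25515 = 0.00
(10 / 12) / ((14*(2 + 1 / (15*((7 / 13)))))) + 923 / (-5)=-823191 / 4460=-184.57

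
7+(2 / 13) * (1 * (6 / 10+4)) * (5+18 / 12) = 58 / 5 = 11.60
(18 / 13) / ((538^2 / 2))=0.00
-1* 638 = -638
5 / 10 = 0.50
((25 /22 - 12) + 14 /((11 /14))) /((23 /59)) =9027 /506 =17.84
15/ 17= 0.88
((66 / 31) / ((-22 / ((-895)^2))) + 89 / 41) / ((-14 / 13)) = 640401554 / 8897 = 71979.49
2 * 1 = 2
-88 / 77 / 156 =-2 / 273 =-0.01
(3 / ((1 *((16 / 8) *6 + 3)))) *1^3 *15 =3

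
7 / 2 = 3.50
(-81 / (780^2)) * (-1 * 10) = 9 / 6760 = 0.00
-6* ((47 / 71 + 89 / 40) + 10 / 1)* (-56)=1537158 / 355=4330.02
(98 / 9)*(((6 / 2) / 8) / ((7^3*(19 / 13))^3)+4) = 8857132499807 / 203352531732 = 43.56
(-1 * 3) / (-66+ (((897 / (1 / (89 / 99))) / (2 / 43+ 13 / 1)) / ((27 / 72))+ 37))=-166617 / 7543553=-0.02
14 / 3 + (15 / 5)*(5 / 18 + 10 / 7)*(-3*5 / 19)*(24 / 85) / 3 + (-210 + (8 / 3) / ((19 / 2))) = -464484 / 2261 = -205.43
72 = 72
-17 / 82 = -0.21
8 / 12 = 2 / 3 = 0.67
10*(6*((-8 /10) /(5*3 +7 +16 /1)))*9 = -216 /19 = -11.37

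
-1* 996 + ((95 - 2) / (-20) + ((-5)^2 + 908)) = -1353 / 20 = -67.65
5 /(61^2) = 5 /3721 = 0.00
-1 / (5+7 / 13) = -13 / 72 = -0.18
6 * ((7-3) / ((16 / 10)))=15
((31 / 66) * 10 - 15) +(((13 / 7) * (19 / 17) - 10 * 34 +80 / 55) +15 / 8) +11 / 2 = -10662523 / 31416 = -339.40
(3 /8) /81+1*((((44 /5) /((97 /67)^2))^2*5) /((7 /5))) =8427334880263 /133856272872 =62.96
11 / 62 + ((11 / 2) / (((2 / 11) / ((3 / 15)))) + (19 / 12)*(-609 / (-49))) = 28108 / 1085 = 25.91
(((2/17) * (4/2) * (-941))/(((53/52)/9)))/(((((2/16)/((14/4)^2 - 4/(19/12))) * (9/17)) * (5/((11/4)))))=-795536456/5035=-158001.28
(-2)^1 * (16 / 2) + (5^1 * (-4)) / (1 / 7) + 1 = -155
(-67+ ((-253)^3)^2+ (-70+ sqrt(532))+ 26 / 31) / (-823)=-8129892834130378 / 25513 -2*sqrt(133) / 823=-318656874304.52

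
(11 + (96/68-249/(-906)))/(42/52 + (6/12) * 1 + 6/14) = 5927103/811172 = 7.31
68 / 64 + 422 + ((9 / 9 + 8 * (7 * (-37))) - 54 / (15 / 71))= -152283 / 80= -1903.54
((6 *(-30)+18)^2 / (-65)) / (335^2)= -26244 / 7294625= -0.00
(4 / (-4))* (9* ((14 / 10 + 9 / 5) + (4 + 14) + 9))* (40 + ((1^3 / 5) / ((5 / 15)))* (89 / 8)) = -2537253 / 200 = -12686.26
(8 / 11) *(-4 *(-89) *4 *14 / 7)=22784 / 11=2071.27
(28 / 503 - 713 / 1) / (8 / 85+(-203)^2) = -10160645 / 587298273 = -0.02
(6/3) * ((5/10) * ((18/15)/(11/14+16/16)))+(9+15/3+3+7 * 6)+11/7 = 53588/875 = 61.24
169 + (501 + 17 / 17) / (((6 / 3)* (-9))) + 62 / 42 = 8983 / 63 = 142.59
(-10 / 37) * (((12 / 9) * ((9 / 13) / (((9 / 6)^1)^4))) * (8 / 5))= -1024 / 12987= -0.08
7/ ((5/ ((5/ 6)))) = 7/ 6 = 1.17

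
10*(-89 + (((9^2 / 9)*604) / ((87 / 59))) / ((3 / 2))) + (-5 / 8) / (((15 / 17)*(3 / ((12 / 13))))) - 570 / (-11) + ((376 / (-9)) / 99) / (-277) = 4417491804367 / 186092478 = 23738.15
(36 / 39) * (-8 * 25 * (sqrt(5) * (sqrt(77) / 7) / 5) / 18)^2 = 88000 / 2457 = 35.82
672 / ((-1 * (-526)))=336 / 263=1.28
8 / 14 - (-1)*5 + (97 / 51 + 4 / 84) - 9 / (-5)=5546 / 595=9.32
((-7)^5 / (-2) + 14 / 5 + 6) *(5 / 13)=6471 / 2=3235.50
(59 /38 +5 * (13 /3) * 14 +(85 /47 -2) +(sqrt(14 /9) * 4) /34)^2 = 3265106 * sqrt(14) /136629 +85583493966153 /921851044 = 92928.16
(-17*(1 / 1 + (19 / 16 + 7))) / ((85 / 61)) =-8967 / 80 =-112.09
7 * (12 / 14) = 6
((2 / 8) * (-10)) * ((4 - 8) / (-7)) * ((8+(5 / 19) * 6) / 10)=-26 / 19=-1.37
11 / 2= 5.50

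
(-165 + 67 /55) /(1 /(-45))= 7370.18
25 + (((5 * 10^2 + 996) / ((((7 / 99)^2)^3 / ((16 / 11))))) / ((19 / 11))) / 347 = 22535288247558761 / 775659857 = 29053054.69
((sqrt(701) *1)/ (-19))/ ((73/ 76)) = -4 *sqrt(701)/ 73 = -1.45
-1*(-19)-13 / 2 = 25 / 2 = 12.50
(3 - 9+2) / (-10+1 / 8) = 32 / 79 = 0.41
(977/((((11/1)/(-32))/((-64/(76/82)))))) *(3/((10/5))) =61527552/209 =294390.20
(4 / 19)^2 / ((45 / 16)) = 256 / 16245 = 0.02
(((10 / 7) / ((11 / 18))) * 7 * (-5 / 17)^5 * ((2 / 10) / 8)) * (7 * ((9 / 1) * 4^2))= -14175000 / 15618427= -0.91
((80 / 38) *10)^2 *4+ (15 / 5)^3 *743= 7882021 / 361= 21833.85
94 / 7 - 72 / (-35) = 542 / 35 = 15.49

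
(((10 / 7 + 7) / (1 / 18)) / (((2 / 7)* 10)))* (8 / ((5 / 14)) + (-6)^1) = 21771 / 25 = 870.84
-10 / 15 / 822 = -0.00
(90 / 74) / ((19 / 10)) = 450 / 703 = 0.64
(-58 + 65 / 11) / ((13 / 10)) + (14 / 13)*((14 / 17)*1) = -95254 / 2431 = -39.18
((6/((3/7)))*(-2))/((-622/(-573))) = -25.79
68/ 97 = 0.70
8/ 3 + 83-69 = 16.67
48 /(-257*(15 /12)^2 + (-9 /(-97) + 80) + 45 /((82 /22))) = -1018112 /6562507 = -0.16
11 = 11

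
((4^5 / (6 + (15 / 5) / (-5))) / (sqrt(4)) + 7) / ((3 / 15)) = 13745 / 27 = 509.07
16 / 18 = 8 / 9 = 0.89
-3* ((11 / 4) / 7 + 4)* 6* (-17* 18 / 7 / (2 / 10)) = 846855 / 49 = 17282.76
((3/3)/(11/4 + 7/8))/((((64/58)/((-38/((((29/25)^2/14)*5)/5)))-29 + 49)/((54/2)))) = 4488750/12051443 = 0.37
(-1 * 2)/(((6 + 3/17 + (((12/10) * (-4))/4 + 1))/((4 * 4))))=-680/127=-5.35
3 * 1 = 3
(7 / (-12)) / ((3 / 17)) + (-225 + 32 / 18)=-8155 / 36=-226.53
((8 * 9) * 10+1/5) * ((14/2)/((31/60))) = 302484/31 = 9757.55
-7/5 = -1.40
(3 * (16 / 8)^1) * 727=4362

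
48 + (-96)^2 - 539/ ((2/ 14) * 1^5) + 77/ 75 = 411902/ 75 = 5492.03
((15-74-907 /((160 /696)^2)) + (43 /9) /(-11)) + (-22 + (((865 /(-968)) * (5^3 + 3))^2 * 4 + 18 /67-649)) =121616137893991 /3531409200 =34438.42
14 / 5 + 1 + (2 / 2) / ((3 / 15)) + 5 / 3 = 157 / 15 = 10.47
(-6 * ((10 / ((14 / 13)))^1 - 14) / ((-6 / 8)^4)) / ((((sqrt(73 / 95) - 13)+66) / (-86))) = -1219356160 / 8403633+242176 * sqrt(6935) / 8403633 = -142.70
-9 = -9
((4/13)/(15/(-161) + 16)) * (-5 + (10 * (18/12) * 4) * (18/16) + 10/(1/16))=143290/33293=4.30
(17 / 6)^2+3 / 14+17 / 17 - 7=565 / 252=2.24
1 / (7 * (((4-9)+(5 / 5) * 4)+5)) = 1 / 28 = 0.04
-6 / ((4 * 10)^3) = -3 / 32000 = -0.00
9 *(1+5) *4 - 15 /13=2793 /13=214.85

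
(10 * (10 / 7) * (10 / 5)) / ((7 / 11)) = 2200 / 49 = 44.90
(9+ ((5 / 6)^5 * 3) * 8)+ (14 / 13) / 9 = 79037 / 4212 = 18.76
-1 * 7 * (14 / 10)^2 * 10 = -686 / 5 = -137.20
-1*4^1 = -4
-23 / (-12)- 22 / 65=1231 / 780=1.58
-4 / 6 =-2 / 3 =-0.67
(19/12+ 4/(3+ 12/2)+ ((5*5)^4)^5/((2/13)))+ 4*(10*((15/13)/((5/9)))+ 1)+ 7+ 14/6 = 27666828827932476997375488327319/468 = 59117155615240335464477540000.00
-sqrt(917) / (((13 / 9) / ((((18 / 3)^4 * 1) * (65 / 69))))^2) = -377913600 * sqrt(917) / 529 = -21633237.44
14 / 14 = 1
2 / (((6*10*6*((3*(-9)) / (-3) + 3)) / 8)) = 1 / 270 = 0.00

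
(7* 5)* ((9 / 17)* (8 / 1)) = 2520 / 17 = 148.24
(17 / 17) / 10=1 / 10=0.10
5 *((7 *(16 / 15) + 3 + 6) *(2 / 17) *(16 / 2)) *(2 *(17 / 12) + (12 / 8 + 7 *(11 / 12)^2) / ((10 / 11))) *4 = 7791862 / 2295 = 3395.15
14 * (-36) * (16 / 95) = -8064 / 95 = -84.88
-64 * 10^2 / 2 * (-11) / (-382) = -17600 / 191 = -92.15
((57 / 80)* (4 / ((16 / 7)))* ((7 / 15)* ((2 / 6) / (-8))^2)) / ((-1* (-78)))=931 / 71884800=0.00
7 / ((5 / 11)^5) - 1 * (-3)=1136732 / 3125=363.75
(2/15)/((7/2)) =4/105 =0.04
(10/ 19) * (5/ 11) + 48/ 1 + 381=89711/ 209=429.24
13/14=0.93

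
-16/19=-0.84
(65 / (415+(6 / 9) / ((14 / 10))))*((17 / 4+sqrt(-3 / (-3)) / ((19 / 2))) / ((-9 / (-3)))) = 30121 / 132620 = 0.23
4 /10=2 /5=0.40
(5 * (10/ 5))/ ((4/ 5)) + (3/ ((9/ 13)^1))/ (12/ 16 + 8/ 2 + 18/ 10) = 10345/ 786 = 13.16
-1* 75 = -75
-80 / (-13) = 80 / 13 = 6.15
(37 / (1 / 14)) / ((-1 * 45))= -518 / 45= -11.51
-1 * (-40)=40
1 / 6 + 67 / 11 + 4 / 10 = 2197 / 330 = 6.66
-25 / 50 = -1 / 2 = -0.50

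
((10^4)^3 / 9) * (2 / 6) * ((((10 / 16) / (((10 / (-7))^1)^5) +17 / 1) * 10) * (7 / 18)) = 591323468750000 / 243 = 2433429912551.44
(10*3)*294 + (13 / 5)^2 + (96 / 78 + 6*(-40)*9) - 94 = 6573.99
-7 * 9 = -63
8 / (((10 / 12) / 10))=96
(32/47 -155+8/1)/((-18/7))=56.90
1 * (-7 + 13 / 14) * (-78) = 3315 / 7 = 473.57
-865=-865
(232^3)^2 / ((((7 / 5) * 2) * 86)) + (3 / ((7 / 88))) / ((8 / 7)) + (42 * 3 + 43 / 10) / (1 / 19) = 1949117065803987 / 3010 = 647547197941.52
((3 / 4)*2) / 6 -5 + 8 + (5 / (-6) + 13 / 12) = 7 / 2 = 3.50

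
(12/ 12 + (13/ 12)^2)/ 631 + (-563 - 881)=-131207303/ 90864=-1444.00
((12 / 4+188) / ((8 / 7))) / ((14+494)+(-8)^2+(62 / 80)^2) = 267400 / 916161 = 0.29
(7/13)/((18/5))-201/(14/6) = -140857/1638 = -85.99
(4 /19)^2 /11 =16 /3971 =0.00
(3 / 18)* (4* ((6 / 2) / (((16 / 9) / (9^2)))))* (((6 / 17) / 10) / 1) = 3.22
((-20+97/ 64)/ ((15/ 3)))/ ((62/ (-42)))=2.50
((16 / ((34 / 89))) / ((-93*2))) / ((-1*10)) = 178 / 7905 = 0.02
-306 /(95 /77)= -23562 /95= -248.02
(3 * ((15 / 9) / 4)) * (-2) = -5 / 2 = -2.50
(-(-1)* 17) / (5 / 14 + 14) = 238 / 201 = 1.18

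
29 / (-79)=-0.37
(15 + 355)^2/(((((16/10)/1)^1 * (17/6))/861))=442015875/17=26000933.82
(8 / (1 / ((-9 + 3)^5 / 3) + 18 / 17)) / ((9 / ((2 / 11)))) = 0.15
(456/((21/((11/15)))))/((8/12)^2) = 1254/35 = 35.83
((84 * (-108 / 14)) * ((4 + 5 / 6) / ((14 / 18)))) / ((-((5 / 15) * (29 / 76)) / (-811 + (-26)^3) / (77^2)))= -3451400823024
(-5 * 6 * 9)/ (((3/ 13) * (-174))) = 195/ 29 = 6.72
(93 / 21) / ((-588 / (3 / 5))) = -31 / 6860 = -0.00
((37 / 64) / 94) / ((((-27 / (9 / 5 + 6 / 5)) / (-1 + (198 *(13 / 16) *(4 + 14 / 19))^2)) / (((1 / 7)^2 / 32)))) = -0.25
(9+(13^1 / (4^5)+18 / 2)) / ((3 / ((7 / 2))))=129115 / 6144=21.01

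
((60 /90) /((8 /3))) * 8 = 2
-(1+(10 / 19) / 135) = -515 / 513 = -1.00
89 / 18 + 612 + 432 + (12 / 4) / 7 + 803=233399 / 126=1852.37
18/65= 0.28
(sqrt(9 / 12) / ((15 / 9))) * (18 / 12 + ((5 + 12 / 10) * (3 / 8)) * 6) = 927 * sqrt(3) / 200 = 8.03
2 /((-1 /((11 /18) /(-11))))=1 /9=0.11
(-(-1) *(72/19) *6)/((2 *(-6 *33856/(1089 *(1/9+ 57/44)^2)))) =-310249/2573056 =-0.12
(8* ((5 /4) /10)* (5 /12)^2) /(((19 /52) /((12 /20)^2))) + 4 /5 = 369 /380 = 0.97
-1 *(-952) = 952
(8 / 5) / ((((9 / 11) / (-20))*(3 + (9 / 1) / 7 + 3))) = -2464 / 459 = -5.37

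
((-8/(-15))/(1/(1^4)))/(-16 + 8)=-1/15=-0.07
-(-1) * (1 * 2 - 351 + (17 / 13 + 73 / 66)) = -297371 / 858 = -346.59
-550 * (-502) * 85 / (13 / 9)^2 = 1900948500 / 169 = 11248215.98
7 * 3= 21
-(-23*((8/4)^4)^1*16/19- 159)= 8909/19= 468.89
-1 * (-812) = 812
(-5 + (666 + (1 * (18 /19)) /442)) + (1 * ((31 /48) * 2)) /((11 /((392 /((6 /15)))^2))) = 15718381534 /138567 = 113435.24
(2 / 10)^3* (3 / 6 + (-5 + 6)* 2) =1 / 50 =0.02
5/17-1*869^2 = -12837732/17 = -755160.71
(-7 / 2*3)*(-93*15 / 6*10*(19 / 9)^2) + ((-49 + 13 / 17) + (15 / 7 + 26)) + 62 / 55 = 12815657339 / 117810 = 108782.42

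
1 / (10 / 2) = 1 / 5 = 0.20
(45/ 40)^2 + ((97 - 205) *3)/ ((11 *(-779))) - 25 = -23.70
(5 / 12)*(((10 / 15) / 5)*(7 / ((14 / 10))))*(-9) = -5 / 2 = -2.50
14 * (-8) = -112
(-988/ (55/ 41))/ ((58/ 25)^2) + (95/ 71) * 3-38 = -112199788/ 656821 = -170.82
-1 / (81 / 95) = -95 / 81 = -1.17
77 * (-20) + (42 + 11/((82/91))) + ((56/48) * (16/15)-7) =-5503813/3690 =-1491.55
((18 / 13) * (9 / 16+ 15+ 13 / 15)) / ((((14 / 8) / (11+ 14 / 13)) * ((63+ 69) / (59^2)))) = 4139.93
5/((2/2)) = 5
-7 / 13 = -0.54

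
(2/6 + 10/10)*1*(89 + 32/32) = 120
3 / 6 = 1 / 2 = 0.50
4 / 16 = 1 / 4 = 0.25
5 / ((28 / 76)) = 95 / 7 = 13.57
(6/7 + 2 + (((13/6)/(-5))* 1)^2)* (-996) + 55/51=-9019196/2975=-3031.66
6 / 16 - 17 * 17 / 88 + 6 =34 / 11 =3.09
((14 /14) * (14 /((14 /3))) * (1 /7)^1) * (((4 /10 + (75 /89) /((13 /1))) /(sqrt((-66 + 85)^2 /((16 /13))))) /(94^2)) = 8067 * sqrt(13) /22095003385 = 0.00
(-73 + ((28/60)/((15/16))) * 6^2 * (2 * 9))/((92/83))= 517837/2300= 225.15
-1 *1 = -1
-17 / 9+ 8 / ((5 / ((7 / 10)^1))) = -0.77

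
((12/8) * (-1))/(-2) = 3/4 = 0.75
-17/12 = -1.42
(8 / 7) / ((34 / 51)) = 12 / 7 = 1.71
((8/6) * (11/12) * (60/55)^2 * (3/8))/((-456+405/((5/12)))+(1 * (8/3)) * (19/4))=9/8723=0.00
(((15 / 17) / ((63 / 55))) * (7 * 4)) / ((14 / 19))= 10450 / 357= 29.27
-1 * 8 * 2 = -16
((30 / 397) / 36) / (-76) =-5 / 181032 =-0.00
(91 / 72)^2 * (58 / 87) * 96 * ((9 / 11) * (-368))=-3047408 / 99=-30781.90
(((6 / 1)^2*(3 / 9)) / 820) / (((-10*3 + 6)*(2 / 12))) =-3 / 820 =-0.00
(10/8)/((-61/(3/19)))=-15/4636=-0.00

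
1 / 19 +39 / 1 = 742 / 19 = 39.05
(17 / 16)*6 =51 / 8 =6.38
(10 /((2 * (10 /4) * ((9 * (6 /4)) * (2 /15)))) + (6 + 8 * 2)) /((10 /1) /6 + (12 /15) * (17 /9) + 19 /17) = 8840 /1643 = 5.38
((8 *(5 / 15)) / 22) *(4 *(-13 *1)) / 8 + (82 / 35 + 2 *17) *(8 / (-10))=-172454 / 5775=-29.86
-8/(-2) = 4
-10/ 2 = -5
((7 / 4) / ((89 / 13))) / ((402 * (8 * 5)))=91 / 5724480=0.00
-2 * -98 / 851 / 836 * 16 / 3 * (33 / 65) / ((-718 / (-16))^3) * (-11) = -4415488 / 48627267204815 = -0.00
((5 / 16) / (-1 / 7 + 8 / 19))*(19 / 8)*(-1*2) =-5.34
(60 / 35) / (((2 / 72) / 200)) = 86400 / 7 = 12342.86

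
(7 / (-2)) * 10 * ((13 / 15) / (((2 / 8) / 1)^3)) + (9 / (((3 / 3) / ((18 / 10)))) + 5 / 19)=-548588 / 285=-1924.87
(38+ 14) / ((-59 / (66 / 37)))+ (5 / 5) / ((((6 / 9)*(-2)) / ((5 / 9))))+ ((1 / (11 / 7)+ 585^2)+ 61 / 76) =468416636164 / 1368741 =342224.45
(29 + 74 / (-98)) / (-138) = -692 / 3381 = -0.20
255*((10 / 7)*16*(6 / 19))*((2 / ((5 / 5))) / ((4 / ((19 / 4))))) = 30600 / 7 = 4371.43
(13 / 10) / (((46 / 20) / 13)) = 7.35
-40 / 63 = -0.63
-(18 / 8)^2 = -81 / 16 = -5.06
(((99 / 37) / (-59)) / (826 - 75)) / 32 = -99 / 52461856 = -0.00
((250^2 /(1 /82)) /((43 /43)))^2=26265625000000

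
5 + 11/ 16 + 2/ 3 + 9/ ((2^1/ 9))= 2249/ 48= 46.85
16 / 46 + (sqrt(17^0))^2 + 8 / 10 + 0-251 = -248.85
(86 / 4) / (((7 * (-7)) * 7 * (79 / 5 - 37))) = 215 / 72716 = 0.00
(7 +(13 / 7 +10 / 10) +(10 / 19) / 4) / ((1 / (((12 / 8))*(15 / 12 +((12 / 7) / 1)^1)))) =661593 / 14896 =44.41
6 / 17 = 0.35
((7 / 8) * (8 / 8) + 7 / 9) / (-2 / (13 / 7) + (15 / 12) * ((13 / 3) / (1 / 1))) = 1547 / 4062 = 0.38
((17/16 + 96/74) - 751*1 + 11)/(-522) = 145561/103008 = 1.41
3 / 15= 1 / 5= 0.20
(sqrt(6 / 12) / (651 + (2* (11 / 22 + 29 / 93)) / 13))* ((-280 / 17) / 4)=-0.00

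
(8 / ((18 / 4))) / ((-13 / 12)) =-64 / 39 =-1.64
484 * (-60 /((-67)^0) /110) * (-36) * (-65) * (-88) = 54362880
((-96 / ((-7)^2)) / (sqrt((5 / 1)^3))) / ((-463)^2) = -96 * sqrt(5) / 262602025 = -0.00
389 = 389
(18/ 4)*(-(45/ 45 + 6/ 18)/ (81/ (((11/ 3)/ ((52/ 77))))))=-847/ 2106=-0.40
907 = 907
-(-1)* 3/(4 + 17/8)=24/49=0.49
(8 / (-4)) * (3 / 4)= -3 / 2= -1.50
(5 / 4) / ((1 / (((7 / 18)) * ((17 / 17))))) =35 / 72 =0.49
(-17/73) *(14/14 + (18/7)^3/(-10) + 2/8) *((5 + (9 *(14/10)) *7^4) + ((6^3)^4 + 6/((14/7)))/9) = 25365689.80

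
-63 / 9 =-7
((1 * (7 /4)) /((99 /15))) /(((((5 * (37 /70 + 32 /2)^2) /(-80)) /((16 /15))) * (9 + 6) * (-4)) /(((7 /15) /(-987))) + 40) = -21952 /168172500903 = -0.00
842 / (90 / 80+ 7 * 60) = 6736 / 3369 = 2.00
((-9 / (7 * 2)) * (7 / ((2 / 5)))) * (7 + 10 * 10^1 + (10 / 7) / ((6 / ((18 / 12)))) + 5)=-70785 / 56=-1264.02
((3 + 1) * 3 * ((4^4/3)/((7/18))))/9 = 2048/7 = 292.57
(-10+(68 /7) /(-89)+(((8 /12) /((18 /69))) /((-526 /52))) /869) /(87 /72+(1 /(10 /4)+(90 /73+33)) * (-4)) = 37828230935360 /513845744066193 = 0.07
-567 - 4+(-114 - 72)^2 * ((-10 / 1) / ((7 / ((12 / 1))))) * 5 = -20761597 / 7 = -2965942.43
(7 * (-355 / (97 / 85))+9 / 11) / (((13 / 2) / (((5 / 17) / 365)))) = -4645204 / 17213911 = -0.27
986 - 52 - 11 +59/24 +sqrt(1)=22235/24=926.46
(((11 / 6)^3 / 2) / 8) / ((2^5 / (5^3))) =166375 / 110592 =1.50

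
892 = 892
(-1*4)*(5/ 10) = -2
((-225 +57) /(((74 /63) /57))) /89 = -301644 /3293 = -91.60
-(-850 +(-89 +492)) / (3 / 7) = 1043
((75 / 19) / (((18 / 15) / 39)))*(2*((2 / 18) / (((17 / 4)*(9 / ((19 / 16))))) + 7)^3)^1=93276269708984375 / 1058313024576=88136.75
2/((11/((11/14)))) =1/7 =0.14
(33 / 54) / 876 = 11 / 15768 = 0.00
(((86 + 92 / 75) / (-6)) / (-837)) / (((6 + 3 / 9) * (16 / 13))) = 42523 / 19083600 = 0.00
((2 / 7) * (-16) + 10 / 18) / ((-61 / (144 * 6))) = 24288 / 427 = 56.88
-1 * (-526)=526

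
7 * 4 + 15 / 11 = 323 / 11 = 29.36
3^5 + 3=246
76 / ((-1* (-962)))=0.08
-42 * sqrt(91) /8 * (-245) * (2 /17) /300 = 4.81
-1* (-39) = 39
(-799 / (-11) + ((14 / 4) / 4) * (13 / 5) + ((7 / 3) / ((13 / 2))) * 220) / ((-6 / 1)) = -2640679 / 102960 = -25.65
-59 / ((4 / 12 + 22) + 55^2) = -177 / 9142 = -0.02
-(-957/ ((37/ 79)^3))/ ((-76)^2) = 471838323/ 292571728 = 1.61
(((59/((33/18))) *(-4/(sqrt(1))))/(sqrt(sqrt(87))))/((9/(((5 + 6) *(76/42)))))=-17936 *87^(3/4)/5481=-93.22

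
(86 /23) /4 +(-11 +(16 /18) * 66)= 6707 /138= 48.60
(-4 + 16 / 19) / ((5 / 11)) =-132 / 19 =-6.95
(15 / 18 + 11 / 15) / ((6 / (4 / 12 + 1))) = 47 / 135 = 0.35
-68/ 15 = -4.53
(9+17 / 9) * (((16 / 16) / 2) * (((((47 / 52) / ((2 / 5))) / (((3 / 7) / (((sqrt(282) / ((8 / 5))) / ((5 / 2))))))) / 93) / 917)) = 11515 * sqrt(282) / 136839456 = 0.00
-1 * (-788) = 788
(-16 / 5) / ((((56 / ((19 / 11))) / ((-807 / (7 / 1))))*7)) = 30666 / 18865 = 1.63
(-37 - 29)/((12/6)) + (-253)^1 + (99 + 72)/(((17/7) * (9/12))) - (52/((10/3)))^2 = -185078/425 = -435.48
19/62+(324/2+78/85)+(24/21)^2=42486639/258230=164.53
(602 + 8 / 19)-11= 11237 / 19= 591.42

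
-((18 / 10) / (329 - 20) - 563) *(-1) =-289942 / 515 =-562.99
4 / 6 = 0.67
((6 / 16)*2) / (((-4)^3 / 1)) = -3 / 256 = -0.01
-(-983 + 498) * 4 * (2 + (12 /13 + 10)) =325920 /13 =25070.77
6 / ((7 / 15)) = 90 / 7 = 12.86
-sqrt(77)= -8.77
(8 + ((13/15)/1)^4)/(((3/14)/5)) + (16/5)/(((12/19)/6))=6993254/30375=230.23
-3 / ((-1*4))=3 / 4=0.75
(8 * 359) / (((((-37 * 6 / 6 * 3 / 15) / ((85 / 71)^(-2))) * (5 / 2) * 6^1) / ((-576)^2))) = -1601123549184 / 267325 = -5989426.91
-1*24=-24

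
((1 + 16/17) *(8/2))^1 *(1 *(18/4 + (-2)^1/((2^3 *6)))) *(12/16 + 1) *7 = 57673/136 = 424.07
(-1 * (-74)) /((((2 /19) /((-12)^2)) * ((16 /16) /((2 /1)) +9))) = 10656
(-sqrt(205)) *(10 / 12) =-5 *sqrt(205) / 6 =-11.93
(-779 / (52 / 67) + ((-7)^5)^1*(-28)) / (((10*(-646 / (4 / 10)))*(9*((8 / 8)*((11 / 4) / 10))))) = -24418799 / 2078505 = -11.75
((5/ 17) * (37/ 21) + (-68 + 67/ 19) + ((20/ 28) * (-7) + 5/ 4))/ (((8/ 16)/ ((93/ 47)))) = -56946535/ 212534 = -267.94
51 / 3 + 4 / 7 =123 / 7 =17.57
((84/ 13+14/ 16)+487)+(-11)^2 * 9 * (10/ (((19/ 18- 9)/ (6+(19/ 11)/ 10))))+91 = -819109/ 104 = -7876.05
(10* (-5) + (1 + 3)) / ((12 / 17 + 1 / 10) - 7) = 7820 / 1053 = 7.43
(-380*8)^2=9241600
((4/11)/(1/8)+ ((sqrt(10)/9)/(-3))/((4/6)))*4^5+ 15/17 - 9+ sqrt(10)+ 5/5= 555725/187 - 503*sqrt(10)/9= 2795.06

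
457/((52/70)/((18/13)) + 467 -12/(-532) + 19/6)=781470/804941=0.97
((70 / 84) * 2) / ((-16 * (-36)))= 5 / 1728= 0.00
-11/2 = -5.50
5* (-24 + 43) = 95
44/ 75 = 0.59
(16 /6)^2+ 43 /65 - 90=-48103 /585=-82.23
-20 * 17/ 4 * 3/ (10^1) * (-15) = 765/ 2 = 382.50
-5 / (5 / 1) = -1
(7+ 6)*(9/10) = 117/10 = 11.70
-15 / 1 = -15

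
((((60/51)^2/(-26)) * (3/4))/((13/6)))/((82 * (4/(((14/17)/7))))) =-0.00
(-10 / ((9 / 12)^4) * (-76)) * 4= 778240 / 81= 9607.90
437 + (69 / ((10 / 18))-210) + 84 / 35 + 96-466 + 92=378 / 5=75.60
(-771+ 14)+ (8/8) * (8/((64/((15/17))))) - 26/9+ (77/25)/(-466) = -5417116549/7129800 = -759.79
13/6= 2.17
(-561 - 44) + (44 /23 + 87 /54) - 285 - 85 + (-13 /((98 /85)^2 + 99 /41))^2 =-959.42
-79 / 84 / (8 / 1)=-79 / 672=-0.12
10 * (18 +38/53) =9920/53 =187.17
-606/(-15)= 202/5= 40.40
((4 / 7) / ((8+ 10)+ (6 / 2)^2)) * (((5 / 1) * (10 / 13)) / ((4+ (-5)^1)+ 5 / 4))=800 / 2457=0.33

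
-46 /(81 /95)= -4370 /81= -53.95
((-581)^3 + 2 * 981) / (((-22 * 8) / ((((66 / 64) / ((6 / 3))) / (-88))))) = -588362937 / 90112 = -6529.24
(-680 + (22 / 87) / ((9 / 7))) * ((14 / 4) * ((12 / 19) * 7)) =-52164028 / 4959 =-10519.06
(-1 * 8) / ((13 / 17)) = -136 / 13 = -10.46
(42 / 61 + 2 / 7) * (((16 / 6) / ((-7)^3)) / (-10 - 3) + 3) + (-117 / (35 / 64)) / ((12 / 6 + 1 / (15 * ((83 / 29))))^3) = -160874363064254368 / 7023082211950497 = -22.91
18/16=9/8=1.12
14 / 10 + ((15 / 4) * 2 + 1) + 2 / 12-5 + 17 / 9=313 / 45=6.96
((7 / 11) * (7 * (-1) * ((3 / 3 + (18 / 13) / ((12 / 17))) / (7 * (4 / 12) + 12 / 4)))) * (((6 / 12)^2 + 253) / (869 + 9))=-1042377 / 1460992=-0.71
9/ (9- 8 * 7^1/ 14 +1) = 3/ 2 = 1.50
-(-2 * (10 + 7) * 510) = 17340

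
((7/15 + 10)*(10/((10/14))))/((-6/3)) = -1099/15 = -73.27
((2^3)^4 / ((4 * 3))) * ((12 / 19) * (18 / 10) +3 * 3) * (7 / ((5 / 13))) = 29912064 / 475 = 62972.77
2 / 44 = 1 / 22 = 0.05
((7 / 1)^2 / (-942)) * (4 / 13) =-98 / 6123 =-0.02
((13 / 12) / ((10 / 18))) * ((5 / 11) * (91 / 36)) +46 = 25471 / 528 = 48.24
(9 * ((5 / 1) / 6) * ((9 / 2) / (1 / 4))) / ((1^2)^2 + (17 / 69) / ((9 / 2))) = 16767 / 131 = 127.99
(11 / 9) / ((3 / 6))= 22 / 9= 2.44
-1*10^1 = -10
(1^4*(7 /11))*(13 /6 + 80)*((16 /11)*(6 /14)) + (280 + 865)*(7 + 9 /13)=13905772 /1573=8840.29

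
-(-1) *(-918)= -918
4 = 4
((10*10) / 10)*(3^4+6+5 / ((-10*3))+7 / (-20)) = 5189 / 6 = 864.83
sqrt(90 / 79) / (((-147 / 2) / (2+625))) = -1254 * sqrt(790) / 3871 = -9.11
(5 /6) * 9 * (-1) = -15 /2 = -7.50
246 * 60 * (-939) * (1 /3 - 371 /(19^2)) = 3474149760 /361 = 9623683.55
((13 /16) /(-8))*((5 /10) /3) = -13 /768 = -0.02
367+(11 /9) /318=1050365 /2862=367.00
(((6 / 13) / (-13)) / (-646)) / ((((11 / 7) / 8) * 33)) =56 / 6605027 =0.00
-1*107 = -107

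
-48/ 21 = -16/ 7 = -2.29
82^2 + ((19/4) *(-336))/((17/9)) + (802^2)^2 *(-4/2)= -14066187011000/17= -827422765352.94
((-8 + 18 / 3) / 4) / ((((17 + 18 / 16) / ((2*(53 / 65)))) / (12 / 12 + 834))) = -70808 / 1885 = -37.56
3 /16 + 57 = 915 /16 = 57.19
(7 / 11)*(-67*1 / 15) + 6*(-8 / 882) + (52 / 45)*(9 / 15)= -89077 / 40425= -2.20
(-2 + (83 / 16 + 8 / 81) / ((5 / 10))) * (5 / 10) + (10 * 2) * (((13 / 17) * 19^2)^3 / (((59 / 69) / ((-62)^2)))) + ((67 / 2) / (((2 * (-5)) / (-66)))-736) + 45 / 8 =3552950310896984568691 / 1878338160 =1891539226832.82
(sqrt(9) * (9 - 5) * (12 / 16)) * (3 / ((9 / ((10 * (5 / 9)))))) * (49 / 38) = 1225 / 57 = 21.49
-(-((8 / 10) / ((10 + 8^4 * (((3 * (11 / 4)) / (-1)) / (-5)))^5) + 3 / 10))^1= 16646056845059637946337 / 55486856150198793144040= 0.30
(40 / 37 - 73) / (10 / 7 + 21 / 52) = -968604 / 24679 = -39.25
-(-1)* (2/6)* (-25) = -25/3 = -8.33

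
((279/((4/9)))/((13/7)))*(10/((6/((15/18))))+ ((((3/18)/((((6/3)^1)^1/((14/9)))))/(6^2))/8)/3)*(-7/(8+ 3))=-98441833/329472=-298.79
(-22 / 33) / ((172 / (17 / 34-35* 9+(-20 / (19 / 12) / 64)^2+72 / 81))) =16300735 / 13411872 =1.22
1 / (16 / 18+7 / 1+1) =9 / 80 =0.11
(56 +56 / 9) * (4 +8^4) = 2296000 / 9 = 255111.11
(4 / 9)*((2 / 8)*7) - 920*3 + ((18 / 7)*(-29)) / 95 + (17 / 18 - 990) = -44876281 / 11970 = -3749.06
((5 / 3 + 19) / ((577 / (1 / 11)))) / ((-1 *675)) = -0.00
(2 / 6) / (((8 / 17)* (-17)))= -1 / 24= -0.04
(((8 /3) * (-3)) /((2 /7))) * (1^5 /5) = -28 /5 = -5.60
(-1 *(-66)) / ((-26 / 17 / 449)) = -251889 / 13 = -19376.08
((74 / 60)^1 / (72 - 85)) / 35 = -37 / 13650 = -0.00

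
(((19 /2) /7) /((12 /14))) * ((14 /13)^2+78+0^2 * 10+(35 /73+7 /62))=1159036423 /9178728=126.27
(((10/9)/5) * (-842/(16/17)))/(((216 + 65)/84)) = -50099/843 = -59.43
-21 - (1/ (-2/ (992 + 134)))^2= -316990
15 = 15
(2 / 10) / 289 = 1 / 1445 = 0.00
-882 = -882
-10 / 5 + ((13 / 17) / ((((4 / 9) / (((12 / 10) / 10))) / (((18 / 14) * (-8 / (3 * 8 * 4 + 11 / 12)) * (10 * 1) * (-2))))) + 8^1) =4455174 / 691985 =6.44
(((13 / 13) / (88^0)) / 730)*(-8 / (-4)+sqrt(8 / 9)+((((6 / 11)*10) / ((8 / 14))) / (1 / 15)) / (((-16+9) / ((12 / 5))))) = -259 / 4015+sqrt(2) / 1095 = -0.06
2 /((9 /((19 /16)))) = 19 /72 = 0.26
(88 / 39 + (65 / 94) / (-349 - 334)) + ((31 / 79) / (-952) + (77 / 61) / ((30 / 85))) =11164395225941 / 1914501842344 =5.83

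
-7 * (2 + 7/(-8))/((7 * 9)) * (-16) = 2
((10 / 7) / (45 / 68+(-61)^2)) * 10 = 6800 / 1771511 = 0.00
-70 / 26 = -35 / 13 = -2.69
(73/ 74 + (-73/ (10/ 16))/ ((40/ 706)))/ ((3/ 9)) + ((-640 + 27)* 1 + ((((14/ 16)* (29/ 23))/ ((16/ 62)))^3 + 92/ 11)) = -217699509745083629/ 32453224038400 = -6708.10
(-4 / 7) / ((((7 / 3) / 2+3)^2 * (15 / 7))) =-48 / 3125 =-0.02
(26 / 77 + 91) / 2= 7033 / 154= 45.67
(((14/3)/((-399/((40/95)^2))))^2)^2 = 268435456/14521559183993082321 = 0.00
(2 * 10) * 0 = 0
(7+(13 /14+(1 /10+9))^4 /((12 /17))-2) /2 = 86041435439 /12005000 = 7167.13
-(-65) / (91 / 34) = 24.29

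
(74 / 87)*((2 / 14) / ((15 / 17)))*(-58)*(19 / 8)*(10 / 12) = -15.81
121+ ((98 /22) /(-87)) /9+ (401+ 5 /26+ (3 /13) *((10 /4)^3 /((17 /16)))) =2000855759 /3806946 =525.58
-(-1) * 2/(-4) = -1/2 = -0.50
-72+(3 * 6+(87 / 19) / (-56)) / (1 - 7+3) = -77.97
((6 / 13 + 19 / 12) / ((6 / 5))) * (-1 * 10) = -7975 / 468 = -17.04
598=598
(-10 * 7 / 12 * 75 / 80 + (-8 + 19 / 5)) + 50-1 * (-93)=21333 / 160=133.33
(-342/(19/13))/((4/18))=-1053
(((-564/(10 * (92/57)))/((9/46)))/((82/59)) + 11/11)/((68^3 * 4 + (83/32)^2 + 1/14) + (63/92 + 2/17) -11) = -73258060288/722626977766405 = -0.00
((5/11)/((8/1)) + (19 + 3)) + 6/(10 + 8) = 5911/264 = 22.39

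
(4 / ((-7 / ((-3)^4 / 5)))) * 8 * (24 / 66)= -10368 / 385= -26.93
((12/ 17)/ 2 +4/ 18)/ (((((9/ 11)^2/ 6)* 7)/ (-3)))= -21296/ 9639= -2.21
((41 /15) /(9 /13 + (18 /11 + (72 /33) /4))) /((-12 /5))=-5863 /14796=-0.40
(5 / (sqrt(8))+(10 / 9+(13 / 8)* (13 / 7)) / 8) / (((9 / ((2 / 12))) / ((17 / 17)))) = 2081 / 217728+5* sqrt(2) / 216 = 0.04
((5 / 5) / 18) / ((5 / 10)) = 1 / 9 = 0.11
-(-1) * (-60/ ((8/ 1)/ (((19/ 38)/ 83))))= -15/ 332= -0.05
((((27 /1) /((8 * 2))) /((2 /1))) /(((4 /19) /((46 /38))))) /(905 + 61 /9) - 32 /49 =-33337915 /51468032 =-0.65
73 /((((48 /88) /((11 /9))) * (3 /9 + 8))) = 8833 /450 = 19.63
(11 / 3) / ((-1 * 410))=-11 / 1230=-0.01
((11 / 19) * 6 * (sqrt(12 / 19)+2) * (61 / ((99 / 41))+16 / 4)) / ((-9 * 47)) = -11588 / 24111- 11588 * sqrt(57) / 458109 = -0.67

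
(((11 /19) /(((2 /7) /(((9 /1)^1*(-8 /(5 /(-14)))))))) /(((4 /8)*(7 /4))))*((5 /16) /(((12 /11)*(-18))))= -847 /114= -7.43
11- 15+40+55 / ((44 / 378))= 508.50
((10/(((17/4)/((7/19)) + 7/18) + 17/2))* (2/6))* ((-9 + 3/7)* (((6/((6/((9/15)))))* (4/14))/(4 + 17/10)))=-28800/684551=-0.04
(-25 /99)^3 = -15625 /970299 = -0.02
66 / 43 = 1.53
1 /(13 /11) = 11 /13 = 0.85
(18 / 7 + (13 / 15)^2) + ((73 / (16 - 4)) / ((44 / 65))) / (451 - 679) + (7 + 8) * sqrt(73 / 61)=7685137 / 2340800 + 15 * sqrt(4453) / 61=19.69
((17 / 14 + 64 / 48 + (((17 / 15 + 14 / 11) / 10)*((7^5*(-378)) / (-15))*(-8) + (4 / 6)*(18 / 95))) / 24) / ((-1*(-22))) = -894522884281 / 579348000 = -1544.02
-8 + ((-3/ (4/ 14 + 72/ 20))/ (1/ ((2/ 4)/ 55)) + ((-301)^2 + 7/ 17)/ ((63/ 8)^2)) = 273872981/ 188496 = 1452.94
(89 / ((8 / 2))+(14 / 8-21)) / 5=3 / 5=0.60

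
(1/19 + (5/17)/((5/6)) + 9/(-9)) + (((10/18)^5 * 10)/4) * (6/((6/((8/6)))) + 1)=-32696323/114436962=-0.29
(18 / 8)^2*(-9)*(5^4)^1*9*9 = -36905625 / 16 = -2306601.56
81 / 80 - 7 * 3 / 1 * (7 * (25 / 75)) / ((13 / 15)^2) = -868311 / 13520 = -64.22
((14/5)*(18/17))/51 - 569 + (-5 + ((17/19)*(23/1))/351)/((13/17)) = -72084939347/125277165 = -575.40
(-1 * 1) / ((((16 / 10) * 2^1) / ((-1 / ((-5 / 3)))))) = -3 / 16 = -0.19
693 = 693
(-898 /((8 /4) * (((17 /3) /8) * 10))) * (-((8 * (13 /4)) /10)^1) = 70044 /425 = 164.81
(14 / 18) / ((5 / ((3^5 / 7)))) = 27 / 5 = 5.40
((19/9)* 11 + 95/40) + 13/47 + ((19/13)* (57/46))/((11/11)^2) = 28011979/1011816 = 27.68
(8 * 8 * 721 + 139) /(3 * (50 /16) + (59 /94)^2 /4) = 52768592 /10801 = 4885.53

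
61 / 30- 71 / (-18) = 269 / 45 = 5.98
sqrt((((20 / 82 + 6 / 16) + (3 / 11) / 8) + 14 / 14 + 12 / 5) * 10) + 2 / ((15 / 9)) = 6 / 5 + 3 * sqrt(915981) / 451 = 7.57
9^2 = 81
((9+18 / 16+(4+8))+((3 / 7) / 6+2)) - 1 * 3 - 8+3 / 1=16.20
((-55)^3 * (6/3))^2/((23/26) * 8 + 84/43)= 15473478109375/1262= 12261076156.40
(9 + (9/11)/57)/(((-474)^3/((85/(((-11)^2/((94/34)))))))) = -0.00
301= 301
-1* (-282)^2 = -79524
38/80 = 19/40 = 0.48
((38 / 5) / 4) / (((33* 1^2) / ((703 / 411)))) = 0.10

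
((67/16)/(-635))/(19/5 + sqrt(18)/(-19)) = -459553/263897872-19095 * sqrt(2)/263897872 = -0.00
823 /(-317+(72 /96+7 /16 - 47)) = -13168 /5805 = -2.27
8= 8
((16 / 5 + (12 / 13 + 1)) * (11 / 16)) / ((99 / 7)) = 259 / 1040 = 0.25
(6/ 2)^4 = 81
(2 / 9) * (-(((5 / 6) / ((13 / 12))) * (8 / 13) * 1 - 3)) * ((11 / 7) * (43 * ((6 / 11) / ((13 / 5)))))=52460 / 6591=7.96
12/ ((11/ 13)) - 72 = -636/ 11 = -57.82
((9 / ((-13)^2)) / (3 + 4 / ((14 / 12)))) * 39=21 / 65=0.32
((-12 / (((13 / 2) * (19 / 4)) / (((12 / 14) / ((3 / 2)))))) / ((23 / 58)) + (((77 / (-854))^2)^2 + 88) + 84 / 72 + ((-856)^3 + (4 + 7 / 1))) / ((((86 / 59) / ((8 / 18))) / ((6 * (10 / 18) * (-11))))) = 53792203274305718669932375 / 7671064512642804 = 7012351830.13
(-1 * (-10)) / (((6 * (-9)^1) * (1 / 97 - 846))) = 485 / 2215647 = 0.00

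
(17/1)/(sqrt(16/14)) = 17 * sqrt(14)/4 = 15.90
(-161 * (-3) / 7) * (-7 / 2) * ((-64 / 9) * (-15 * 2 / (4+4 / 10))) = -128800 / 11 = -11709.09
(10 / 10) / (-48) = -1 / 48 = -0.02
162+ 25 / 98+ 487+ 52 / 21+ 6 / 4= 96025 / 147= 653.23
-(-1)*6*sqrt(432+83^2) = 6*sqrt(7321) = 513.38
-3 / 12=-1 / 4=-0.25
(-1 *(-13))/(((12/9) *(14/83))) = 3237/56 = 57.80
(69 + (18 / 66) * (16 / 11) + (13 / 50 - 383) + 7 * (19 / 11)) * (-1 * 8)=7290308 / 3025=2410.02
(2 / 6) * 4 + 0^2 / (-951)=4 / 3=1.33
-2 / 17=-0.12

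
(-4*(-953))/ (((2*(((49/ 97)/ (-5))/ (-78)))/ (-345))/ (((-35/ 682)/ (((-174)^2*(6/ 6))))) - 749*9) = -13819929500/ 24422593139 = -0.57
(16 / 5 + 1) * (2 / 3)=14 / 5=2.80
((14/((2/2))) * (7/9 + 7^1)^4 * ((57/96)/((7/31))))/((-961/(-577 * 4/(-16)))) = -16451351875/813564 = -20221.34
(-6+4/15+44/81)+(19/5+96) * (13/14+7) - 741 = 255611/5670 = 45.08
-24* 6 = -144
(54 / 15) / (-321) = -6 / 535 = -0.01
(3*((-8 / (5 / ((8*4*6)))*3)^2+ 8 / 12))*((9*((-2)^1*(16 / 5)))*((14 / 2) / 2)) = -64210650336 / 125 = -513685202.69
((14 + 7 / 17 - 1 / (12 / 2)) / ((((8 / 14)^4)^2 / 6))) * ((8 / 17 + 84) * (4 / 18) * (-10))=-15035379256135 / 10653696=-1411282.93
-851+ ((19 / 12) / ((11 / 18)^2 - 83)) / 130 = -155877697 / 183170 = -851.00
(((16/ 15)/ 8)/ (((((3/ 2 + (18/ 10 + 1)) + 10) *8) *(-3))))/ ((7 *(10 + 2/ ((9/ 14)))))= -1/ 236236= -0.00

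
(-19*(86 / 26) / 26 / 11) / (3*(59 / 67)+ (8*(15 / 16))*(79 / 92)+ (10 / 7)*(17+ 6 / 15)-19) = -0.01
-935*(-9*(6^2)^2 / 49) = 10905840 / 49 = 222568.16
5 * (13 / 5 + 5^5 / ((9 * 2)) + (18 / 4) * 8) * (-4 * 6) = -76396 / 3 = -25465.33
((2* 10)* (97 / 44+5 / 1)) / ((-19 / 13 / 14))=-288470 / 209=-1380.24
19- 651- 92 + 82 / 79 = -57114 / 79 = -722.96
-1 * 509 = -509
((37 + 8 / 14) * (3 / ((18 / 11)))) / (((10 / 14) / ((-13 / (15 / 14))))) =-263263 / 225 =-1170.06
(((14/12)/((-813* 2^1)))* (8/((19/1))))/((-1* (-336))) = -1/1112184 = -0.00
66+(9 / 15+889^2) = 3951938 / 5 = 790387.60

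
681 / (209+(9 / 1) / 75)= 17025 / 5228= 3.26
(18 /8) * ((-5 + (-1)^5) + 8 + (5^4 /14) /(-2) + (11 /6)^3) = -21409 /672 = -31.86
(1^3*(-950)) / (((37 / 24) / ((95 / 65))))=-433200 / 481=-900.62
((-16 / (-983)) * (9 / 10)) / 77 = 72 / 378455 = 0.00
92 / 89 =1.03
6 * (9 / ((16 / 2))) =27 / 4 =6.75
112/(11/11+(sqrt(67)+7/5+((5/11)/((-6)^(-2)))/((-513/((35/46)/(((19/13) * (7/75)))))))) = -7414383713440/1848952334937+3336686755600 * sqrt(67)/1848952334937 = 10.76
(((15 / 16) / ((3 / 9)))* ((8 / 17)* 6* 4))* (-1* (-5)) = 2700 / 17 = 158.82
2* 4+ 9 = 17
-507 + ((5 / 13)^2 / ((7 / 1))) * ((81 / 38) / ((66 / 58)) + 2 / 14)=-1754811731 / 3461458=-506.96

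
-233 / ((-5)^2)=-233 / 25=-9.32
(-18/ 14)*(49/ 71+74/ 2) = -24084/ 497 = -48.46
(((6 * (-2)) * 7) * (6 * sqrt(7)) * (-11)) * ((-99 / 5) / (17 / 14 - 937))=232848 * sqrt(7) / 1985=310.36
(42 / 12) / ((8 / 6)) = 21 / 8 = 2.62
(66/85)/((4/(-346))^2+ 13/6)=11851884/33073585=0.36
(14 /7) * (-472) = -944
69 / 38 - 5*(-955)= 181519 / 38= 4776.82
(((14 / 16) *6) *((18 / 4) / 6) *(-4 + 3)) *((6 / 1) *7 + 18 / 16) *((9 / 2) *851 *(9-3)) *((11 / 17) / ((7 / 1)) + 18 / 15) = -10972643373 / 2176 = -5042575.08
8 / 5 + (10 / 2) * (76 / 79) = 2532 / 395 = 6.41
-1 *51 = -51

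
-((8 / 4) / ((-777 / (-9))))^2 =-36 / 67081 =-0.00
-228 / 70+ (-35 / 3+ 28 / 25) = -7247 / 525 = -13.80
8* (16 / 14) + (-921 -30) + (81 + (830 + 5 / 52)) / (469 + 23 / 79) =-12684102383 / 13494936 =-939.92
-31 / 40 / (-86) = 31 / 3440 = 0.01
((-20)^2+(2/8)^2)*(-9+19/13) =-313649/104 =-3015.86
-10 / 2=-5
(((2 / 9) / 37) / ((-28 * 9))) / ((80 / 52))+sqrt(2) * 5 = -13 / 839160+5 * sqrt(2) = 7.07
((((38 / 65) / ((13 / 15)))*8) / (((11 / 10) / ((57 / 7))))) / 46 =259920 / 299299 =0.87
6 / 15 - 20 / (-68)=59 / 85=0.69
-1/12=-0.08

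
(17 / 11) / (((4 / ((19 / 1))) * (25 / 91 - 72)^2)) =2674763 / 1874476076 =0.00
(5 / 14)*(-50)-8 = -25.86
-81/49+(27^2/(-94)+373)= 1674703/4606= 363.59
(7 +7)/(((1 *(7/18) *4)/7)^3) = 5103/4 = 1275.75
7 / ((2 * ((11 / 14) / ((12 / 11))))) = 588 / 121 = 4.86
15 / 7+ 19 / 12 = 313 / 84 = 3.73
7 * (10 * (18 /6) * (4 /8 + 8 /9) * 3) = 875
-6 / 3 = -2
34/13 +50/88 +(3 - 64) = -33071/572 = -57.82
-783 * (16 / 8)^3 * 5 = -31320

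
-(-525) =525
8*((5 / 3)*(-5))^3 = -125000 / 27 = -4629.63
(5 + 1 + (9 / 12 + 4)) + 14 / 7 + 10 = 91 / 4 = 22.75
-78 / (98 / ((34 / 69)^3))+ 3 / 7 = 1788611 / 5365647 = 0.33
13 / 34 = 0.38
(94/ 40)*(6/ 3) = 47/ 10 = 4.70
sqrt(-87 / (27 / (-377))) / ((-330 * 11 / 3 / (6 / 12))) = -29 * sqrt(13) / 7260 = -0.01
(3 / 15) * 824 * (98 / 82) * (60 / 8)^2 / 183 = 60.54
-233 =-233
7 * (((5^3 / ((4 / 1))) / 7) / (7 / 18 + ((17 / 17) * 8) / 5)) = 5625 / 358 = 15.71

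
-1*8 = -8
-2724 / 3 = -908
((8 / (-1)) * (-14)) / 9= 112 / 9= 12.44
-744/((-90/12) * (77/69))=34224/385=88.89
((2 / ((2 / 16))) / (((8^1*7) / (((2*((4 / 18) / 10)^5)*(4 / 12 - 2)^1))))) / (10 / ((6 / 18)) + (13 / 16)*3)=-64 / 402234406875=-0.00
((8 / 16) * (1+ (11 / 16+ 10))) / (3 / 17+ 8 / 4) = 3179 / 1184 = 2.68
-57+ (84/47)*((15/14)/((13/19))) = -33117/611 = -54.20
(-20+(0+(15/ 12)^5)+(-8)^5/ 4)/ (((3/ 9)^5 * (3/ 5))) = -3404415015/ 1024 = -3324624.04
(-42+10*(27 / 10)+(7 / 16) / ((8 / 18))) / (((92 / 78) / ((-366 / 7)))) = 278343 / 448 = 621.30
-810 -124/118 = -47852/59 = -811.05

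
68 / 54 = 34 / 27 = 1.26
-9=-9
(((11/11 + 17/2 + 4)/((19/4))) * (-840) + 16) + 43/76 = -180181/76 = -2370.80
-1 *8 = -8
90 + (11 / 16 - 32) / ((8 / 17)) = 3003 / 128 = 23.46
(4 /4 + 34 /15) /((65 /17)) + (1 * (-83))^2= 6717608 /975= 6889.85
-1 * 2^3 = -8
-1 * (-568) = 568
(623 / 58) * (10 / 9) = 3115 / 261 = 11.93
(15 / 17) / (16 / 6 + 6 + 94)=45 / 5236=0.01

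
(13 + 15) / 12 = 7 / 3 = 2.33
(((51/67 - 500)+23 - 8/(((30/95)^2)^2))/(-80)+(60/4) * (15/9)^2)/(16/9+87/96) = 21.49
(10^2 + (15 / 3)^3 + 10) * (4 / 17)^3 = 15040 / 4913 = 3.06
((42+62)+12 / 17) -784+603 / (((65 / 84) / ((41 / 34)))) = 287746 / 1105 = 260.40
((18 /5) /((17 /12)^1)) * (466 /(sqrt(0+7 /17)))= 100656 * sqrt(119) /595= 1845.42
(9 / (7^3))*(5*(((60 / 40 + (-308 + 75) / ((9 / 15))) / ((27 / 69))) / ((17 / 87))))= -7740535 / 11662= -663.74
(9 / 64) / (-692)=-9 / 44288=-0.00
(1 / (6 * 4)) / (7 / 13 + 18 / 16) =13 / 519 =0.03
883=883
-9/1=-9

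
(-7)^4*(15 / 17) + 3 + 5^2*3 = 37341 / 17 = 2196.53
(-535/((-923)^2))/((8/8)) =-535/851929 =-0.00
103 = 103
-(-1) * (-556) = -556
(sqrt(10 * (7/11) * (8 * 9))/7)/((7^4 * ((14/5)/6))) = 180 * sqrt(385)/1294139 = 0.00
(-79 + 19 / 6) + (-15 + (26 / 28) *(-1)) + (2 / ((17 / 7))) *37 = -21881 / 357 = -61.29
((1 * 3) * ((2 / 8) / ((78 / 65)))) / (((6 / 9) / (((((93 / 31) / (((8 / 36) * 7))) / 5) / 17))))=81 / 3808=0.02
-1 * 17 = -17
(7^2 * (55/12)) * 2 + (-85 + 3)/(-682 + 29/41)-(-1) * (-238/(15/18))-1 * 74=8350759/93110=89.69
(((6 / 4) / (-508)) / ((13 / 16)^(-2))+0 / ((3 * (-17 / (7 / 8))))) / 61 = -0.00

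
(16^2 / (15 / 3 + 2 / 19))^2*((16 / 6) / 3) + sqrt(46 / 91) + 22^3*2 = sqrt(4186) / 91 + 1992634544 / 84681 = 23531.78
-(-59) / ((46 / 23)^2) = 59 / 4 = 14.75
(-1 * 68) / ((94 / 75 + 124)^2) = -95625 / 22061809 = -0.00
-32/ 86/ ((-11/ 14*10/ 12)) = 1344/ 2365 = 0.57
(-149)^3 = -3307949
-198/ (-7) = 198/ 7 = 28.29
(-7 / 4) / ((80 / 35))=-49 / 64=-0.77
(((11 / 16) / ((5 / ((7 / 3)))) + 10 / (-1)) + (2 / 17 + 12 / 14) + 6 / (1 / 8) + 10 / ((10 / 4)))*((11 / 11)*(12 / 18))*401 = 495845723 / 42840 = 11574.36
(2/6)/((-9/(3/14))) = -1/126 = -0.01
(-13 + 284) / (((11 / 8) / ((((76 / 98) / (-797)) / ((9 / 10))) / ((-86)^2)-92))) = -129622659556648 / 7148690703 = -18132.36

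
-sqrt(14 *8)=-4 *sqrt(7)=-10.58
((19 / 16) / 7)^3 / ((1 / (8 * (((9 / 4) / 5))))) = 61731 / 3512320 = 0.02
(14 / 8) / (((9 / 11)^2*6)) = 847 / 1944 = 0.44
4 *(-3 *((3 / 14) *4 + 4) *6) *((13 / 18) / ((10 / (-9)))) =7956 / 35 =227.31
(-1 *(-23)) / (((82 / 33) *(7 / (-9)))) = -6831 / 574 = -11.90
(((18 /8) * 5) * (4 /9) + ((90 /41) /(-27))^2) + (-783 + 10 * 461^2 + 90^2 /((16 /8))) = 32201804278 /15129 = 2128482.01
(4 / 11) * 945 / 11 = 3780 / 121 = 31.24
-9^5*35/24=-688905/8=-86113.12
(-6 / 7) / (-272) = 3 / 952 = 0.00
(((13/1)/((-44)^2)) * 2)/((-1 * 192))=-13/185856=-0.00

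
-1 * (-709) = 709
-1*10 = -10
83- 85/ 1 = -2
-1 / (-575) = 1 / 575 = 0.00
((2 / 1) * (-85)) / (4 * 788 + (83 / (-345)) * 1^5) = -58650 / 1087357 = -0.05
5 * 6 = 30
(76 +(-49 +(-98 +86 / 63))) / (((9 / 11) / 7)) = -48257 / 81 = -595.77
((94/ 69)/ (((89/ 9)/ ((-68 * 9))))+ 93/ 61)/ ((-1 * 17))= 10337253/ 2122739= 4.87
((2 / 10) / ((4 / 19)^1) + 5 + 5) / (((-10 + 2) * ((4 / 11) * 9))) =-803 / 1920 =-0.42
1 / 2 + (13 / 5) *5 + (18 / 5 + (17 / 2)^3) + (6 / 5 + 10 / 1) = 25697 / 40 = 642.42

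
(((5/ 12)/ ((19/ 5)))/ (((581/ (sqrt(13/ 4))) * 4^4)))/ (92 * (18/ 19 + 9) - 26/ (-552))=115 * sqrt(13)/ 285533556224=0.00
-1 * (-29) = 29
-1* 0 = 0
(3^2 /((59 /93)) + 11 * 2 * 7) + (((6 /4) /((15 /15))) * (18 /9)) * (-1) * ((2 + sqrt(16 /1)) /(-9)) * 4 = 10395 /59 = 176.19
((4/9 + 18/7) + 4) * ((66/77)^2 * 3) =5304/343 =15.46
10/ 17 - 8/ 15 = 14/ 255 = 0.05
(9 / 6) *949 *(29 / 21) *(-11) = -302731 / 14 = -21623.64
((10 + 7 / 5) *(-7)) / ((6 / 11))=-1463 / 10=-146.30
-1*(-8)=8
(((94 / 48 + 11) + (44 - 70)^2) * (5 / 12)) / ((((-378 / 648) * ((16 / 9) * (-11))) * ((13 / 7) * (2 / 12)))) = 744075 / 9152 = 81.30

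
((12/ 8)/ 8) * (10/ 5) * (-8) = -3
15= 15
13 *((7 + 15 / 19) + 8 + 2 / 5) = 19994 / 95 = 210.46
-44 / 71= -0.62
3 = 3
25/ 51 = 0.49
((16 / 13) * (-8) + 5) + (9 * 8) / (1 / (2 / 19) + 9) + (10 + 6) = 7237 / 481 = 15.05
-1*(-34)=34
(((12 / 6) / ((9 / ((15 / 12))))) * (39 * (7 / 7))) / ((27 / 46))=1495 / 81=18.46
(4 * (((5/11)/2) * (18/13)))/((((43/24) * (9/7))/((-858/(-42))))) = 480/43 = 11.16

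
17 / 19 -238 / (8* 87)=0.55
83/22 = 3.77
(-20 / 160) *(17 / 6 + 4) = -41 / 48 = -0.85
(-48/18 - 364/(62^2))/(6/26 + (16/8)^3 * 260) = -103493/77964969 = -0.00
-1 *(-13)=13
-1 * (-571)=571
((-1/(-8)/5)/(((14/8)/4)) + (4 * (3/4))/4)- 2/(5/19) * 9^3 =-775543/140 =-5539.59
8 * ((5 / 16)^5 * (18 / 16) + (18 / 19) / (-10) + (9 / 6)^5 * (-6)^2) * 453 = 98656408870479 / 99614720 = 990379.82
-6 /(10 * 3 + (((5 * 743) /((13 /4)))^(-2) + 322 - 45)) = -1324917600 /67791617369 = -0.02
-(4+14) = -18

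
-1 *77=-77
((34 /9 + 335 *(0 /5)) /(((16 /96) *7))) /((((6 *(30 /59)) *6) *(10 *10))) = 1003 /567000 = 0.00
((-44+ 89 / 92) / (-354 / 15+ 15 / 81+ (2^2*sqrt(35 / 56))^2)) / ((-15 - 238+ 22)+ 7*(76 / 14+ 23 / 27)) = -2886111 / 168278120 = -0.02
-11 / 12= -0.92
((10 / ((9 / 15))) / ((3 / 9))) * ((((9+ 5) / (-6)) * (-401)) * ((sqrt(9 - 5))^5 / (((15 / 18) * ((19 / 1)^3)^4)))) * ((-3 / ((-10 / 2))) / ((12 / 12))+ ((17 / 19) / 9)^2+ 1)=0.00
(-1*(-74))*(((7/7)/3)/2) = 12.33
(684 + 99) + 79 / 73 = 57238 / 73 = 784.08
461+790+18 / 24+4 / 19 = 95149 / 76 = 1251.96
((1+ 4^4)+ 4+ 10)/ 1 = 271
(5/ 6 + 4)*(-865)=-25085/ 6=-4180.83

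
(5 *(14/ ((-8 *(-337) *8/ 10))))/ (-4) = -0.01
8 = 8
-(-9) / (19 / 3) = 1.42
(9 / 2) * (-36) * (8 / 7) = -1296 / 7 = -185.14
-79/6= -13.17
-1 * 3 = -3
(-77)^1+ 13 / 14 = -1065 / 14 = -76.07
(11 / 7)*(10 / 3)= 110 / 21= 5.24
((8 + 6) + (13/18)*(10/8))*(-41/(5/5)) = -43993/72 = -611.01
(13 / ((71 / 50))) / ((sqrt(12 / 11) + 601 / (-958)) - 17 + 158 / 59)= -341479265398700 / 554890693676173 - 4153157429200 * sqrt(33) / 554890693676173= -0.66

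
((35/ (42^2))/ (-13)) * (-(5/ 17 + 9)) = 395/ 27846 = 0.01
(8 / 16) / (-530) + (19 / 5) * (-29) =-116813 / 1060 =-110.20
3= 3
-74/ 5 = -14.80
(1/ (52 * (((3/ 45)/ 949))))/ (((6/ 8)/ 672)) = 245280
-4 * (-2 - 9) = 44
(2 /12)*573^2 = 109443 /2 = 54721.50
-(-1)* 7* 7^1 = 49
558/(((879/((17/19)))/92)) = 290904/5567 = 52.26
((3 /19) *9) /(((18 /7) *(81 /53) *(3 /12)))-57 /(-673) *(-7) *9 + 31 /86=-104779543 /29691414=-3.53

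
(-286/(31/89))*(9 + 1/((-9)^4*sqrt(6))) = -7389.92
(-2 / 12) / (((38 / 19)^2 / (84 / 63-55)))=161 / 72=2.24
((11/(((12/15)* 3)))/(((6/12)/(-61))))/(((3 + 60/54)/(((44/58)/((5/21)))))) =-465003/1073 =-433.37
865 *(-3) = -2595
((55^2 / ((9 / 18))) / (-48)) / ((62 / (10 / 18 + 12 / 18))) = -33275 / 13392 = -2.48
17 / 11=1.55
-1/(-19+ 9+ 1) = 1/9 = 0.11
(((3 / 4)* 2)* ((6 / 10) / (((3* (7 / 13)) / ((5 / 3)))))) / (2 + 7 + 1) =13 / 140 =0.09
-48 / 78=-0.62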